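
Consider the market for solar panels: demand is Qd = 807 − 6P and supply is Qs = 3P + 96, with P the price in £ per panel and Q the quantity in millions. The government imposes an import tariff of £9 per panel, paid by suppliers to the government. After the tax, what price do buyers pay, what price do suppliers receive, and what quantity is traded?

Buyers pay £82; suppliers receive £73; quantity = 315.

Without the tax, 807 − 6P = 3P + 96 gives 9P = 711, so P* = £79 and Q* = 333.
With the tax collected from suppliers, supply shifts: Qs = 3(P − 9) + 96.
New equilibrium: buyers pay £82, suppliers receive £73, Q = 315. (Wedge: Pb − Ps = 9.)
The less price-elastic side of the market bears the larger share of a per-unit tax.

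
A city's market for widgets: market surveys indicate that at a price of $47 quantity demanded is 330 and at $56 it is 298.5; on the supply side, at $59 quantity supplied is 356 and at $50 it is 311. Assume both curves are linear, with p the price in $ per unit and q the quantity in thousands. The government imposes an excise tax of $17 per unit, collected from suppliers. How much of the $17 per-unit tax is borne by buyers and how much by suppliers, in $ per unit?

Demand slope: (298.5 − 330)/(56 − 47) = -3.5, so qd = 494.5 − 3.5p.
Supply slope: (311 − 356)/(50 − 59) = 5, so qs = 5p + 61.
Before the tax: set 494.5 − 3.5p = 5p + 61 → p* = $51, q* = 316.
With the tax collected from suppliers, supply shifts: qs = 5(p − 17) + 61.
Solving gives q = 281 with buyers paying $61 and suppliers receiving $44 (the $17 wedge).
Burden on buyers: $10; on suppliers: $7. (They sum to $17.)
The less price-elastic side of the market bears the larger share of a per-unit tax.

Buyers bear $10 per unit; suppliers bear $7 per unit.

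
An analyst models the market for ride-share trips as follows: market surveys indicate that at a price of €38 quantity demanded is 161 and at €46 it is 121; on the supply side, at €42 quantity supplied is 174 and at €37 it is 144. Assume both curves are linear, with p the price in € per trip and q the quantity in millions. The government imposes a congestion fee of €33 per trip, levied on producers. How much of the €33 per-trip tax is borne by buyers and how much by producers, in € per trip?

Demand slope: (121 − 161)/(46 − 38) = -5, so qd = 351 − 5p.
Supply slope: (144 − 174)/(37 − 42) = 6, so qs = 6p − 78.
Without the tax, 351 − 5p = 6p − 78 gives 11p = 429, so p* = €39 and q* = 156.
With the tax collected from producers, supply shifts: qs = 6(p − 33) − 78.
Solving gives q = 66 with buyers paying €57 and producers receiving €24 (the €33 wedge).
Burden on buyers: €18; on producers: €15. (They sum to €33.)
The less price-elastic side of the market bears the larger share of a per-unit tax.

Buyers bear €18 per trip; producers bear €15 per trip.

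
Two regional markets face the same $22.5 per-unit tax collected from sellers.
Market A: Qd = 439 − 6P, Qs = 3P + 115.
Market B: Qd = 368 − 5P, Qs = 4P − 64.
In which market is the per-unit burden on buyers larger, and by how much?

Market A: pre-tax P* = $36, Q* = 223; post-tax Q = 178; per-unit burden on buyers = $7.5.
Market B: pre-tax P* = $48, Q* = 128; post-tax Q = 78; per-unit burden on buyers = $10.
Difference: $7.5 vs $10 → market B is larger by $2.5.

Market B, by $2.5.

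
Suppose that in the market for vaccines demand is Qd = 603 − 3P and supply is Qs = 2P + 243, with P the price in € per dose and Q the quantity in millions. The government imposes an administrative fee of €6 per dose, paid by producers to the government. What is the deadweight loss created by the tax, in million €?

Deadweight loss = €21.6 million.

Before the tax: set 603 − 3P = 2P + 243 → P* = €72, Q* = 387.
With the tax collected from producers, supply shifts: Qs = 2(P − 6) + 243.
Solving gives Q = 379.8 with buyers paying €74.4 and producers receiving €68.4 (the €6 wedge).
Quantity falls by |ΔQ| = |387 − 379.8| = 7.2.
DWL = ½ · t · |ΔQ| = ½ · 6 · 7.2 = €21.6.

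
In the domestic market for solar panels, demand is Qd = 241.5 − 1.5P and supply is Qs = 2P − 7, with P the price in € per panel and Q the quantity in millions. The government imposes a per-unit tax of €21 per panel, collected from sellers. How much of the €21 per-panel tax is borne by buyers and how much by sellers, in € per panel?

Without the tax, 241.5 − 1.5P = 2P − 7 gives 3.5P = 248.5, so P* = €71 and Q* = 135.
With the tax collected from sellers, supply shifts: Qs = 2(P − 21) − 7.
Solving gives Q = 117 with buyers paying €83 and sellers receiving €62 (the €21 wedge).
Burden on buyers: €12; on sellers: €9. (They sum to €21.)
The less price-elastic side of the market bears the larger share of a per-unit tax.

Buyers bear €12 per panel; sellers bear €9 per panel.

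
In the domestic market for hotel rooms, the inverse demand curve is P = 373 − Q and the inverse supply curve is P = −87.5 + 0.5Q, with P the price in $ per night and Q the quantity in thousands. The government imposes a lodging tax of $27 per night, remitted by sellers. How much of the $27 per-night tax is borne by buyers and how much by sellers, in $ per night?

Inverting to Q(P) form: Qd = 373 − P; Qs = 2P + 175.
Before the tax: set 373 − P = 2P + 175 → P* = $66, Q* = 307.
With the tax collected from sellers, supply shifts: Qs = 2(P − 27) + 175.
Solving gives Q = 289 with buyers paying $84 and sellers receiving $57 (the $27 wedge).
Burden on buyers: $18; on sellers: $9. (They sum to $27.)

Buyers bear $18 per night; sellers bear $9 per night.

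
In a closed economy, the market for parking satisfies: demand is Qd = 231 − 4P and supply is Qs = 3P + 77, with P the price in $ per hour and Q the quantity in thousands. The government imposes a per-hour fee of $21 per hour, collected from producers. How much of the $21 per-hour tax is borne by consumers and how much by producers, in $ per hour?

Consumers bear $9 per hour; producers bear $12 per hour.

Without the tax, 231 − 4P = 3P + 77 gives 7P = 154, so P* = $22 and Q* = 143.
With the tax collected from producers, supply shifts: Qs = 3(P − 21) + 77.
Solving gives Q = 107 with consumers paying $31 and producers receiving $10 (the $21 wedge).
Burden on consumers: $9; on producers: $12. (They sum to $21.)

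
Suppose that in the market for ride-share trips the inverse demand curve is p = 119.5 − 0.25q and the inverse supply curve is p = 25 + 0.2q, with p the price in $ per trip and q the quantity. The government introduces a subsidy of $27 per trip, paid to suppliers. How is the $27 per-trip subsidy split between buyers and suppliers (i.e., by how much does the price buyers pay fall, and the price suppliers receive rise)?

Inverting to q(p) form: qd = 478 − 4p; qs = 5p − 125.
Before the subsidy: set 478 − 4p = 5p − 125 → p* = $67, q* = 210.
With a per-unit subsidy paid to suppliers, each receives p + 27 per unit sold, so supply becomes qs = 5(p + 27) − 125.
Solving gives q = 270 with buyers paying $52 and suppliers receiving $79 (the $27 wedge).
Gain to buyers: $15; to suppliers: $12. (They sum to $27.)

Buyers gain $15 per trip; suppliers gain $12 per trip.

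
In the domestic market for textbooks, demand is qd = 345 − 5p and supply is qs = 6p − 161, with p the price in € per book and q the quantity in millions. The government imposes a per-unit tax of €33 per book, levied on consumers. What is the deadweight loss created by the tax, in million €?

Before the tax: set 345 − 5p = 6p − 161 → p* = €46, q* = 115.
With the tax collected from consumers, demand (in seller-price terms) shifts: qd = 345 − 5(p + 33).
Solving gives q = 25 with consumers paying €64 and suppliers receiving €31 (the €33 wedge).
Quantity falls by |ΔQ| = |115 − 25| = 90.
DWL = ½ · t · |ΔQ| = ½ · 33 · 90 = €1485.

Deadweight loss = €1485 million.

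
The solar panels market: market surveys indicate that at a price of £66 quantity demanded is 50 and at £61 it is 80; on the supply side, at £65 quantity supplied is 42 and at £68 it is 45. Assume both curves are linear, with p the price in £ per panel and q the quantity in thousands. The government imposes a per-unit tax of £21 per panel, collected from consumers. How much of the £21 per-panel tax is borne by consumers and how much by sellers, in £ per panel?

Consumers bear £3 per panel; sellers bear £18 per panel.

Demand slope: (80 − 50)/(61 − 66) = -6, so qd = 446 − 6p.
Supply slope: (45 − 42)/(68 − 65) = 1, so qs = p − 23.
Before the tax: set 446 − 6p = p − 23 → p* = £67, q* = 44.
With the tax collected from consumers, demand (in seller-price terms) shifts: qd = 446 − 6(p + 21).
Solving gives q = 26 with consumers paying £70 and sellers receiving £49 (the £21 wedge).
Burden on consumers: £3; on sellers: £18. (They sum to £21.)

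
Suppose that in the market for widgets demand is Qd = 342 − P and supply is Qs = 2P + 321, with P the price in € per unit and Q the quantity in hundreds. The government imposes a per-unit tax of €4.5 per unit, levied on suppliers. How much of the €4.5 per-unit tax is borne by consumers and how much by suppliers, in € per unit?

Consumers bear €3 per unit; suppliers bear €1.5 per unit.

Before the tax: set 342 − P = 2P + 321 → P* = €7, Q* = 335.
With the tax collected from suppliers, supply shifts: Qs = 2(P − 4.5) + 321.
Solving gives Q = 332 with consumers paying €10 and suppliers receiving €5.5 (the €4.5 wedge).
Burden on consumers: €3; on suppliers: €1.5. (They sum to €4.5.)
The less price-elastic side of the market bears the larger share of a per-unit tax.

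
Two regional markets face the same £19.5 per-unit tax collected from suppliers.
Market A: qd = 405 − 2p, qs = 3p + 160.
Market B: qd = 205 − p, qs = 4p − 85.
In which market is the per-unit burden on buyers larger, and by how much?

Market B, by £3.9.

Market A: pre-tax p* = £49, q* = 307; post-tax q = 283.6; per-unit burden on buyers = £11.7.
Market B: pre-tax p* = £58, q* = 147; post-tax q = 131.4; per-unit burden on buyers = £15.6.
Difference: £11.7 vs £15.6 → market B is larger by £3.9.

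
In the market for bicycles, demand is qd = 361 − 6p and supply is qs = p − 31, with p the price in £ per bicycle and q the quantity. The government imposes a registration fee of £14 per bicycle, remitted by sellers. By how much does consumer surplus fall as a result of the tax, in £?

Consumer surplus falls by £38.

Without the tax, 361 − 6p = p − 31 gives 7p = 392, so p* = £56 and q* = 25.
With the tax collected from sellers, supply shifts: qs = (p − 14) − 31.
New equilibrium: consumers pay £58, sellers receive £44, q = 13. (Wedge: pb − ps = 14.)
ΔCS is the trapezoid between Q = 13 and Q = 25 of height £2: ½ · (25 + 13) · 2 = £38.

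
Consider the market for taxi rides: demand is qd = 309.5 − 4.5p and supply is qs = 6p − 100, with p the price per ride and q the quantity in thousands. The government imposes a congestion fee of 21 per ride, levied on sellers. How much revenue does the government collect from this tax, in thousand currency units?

Before the tax: set 309.5 − 4.5p = 6p − 100 → p* = 39, q* = 134.
With the tax collected from sellers, supply shifts: qs = 6(p − 21) − 100.
Solving gives q = 80 with consumers paying 51 and sellers receiving 30 (the 21 wedge).
Revenue = t · Q = 21 · 80 = 1680.

Tax revenue = 1680 thousand.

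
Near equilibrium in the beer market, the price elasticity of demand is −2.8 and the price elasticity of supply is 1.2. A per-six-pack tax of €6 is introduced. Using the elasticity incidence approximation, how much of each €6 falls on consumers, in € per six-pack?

Incidence ratio: consumers' share ≈ εs / (εs + |εd|) = 1.2 / (1.2 + 2.8) = 0.3.
So consumers bear ≈ 0.3 × €6 = €1.8; suppliers bear €4.2.

Consumers bear ≈ €1.8 per six-pack.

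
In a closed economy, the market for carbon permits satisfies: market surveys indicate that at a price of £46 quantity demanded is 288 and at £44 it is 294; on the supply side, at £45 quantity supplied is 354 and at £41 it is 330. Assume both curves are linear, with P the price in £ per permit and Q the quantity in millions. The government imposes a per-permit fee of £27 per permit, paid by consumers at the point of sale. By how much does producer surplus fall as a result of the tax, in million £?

Producer surplus falls by £2565 million.

Demand slope: (294 − 288)/(44 − 46) = -3, so Qd = 426 − 3P.
Supply slope: (330 − 354)/(41 − 45) = 6, so Qs = 6P + 84.
Without the tax, 426 − 3P = 6P + 84 gives 9P = 342, so P* = £38 and Q* = 312.
With the tax collected from consumers, demand (in seller-price terms) shifts: Qd = 426 − 3(P + 27).
Solving gives Q = 258 with consumers paying £56 and suppliers receiving £29 (the £27 wedge).
ΔPS is the trapezoid between Q = 258 and Q = 312 of height £9: ½ · (312 + 258) · 9 = £2565.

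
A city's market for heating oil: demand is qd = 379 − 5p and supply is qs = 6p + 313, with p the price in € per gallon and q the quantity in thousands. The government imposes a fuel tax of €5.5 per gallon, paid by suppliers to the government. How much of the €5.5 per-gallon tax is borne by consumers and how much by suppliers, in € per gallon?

Without the tax, 379 − 5p = 6p + 313 gives 11p = 66, so p* = €6 and q* = 349.
With the tax collected from suppliers, supply shifts: qs = 6(p − 5.5) + 313.
Solving gives q = 334 with consumers paying €9 and suppliers receiving €3.5 (the €5.5 wedge).
Burden on consumers: €3; on suppliers: €2.5. (They sum to €5.5.)
The less price-elastic side of the market bears the larger share of a per-unit tax.

Consumers bear €3 per gallon; suppliers bear €2.5 per gallon.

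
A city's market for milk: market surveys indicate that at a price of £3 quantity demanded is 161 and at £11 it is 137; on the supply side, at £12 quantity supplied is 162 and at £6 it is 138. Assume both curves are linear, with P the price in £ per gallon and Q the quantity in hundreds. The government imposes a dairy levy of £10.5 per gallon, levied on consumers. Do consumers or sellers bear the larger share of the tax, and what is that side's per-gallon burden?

Consumers bear the larger share: £6 per gallon.

Demand slope: (137 − 161)/(11 − 3) = -3, so Qd = 170 − 3P.
Supply slope: (138 − 162)/(6 − 12) = 4, so Qs = 4P + 114.
Before the tax: set 170 − 3P = 4P + 114 → P* = £8, Q* = 146.
With the tax collected from consumers, demand (in seller-price terms) shifts: Qd = 170 − 3(P + 10.5).
New equilibrium: consumers pay £14, sellers receive £3.5, Q = 128. (Wedge: Pb − Ps = 10.5.)
Per-gallon burden: consumers £6, sellers £4.5.
Consumers take the larger share because demand is less price-elastic here (demand slope 3 vs supply slope 4).
The less price-elastic side of the market bears the larger share of a per-unit tax.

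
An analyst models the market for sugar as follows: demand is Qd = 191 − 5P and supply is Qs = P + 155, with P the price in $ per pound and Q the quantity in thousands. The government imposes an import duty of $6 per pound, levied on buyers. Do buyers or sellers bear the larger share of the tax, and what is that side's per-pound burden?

Sellers bear the larger share: $5 per pound.

Without the tax, 191 − 5P = P + 155 gives 6P = 36, so P* = $6 and Q* = 161.
With the tax collected from buyers, demand (in seller-price terms) shifts: Qd = 191 − 5(P + 6).
New equilibrium: buyers pay $7, sellers receive $1, Q = 156. (Wedge: Pb − Ps = 6.)
Per-pound burden: buyers $1, sellers $5.
Sellers take the larger share because supply is less price-elastic here (demand slope 5 vs supply slope 1).
The less price-elastic side of the market bears the larger share of a per-unit tax.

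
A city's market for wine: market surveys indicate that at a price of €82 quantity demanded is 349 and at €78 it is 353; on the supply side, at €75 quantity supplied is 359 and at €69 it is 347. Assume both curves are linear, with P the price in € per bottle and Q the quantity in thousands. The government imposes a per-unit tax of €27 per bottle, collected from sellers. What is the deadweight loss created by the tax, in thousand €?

Demand slope: (353 − 349)/(78 − 82) = -1, so Qd = 431 − P.
Supply slope: (347 − 359)/(69 − 75) = 2, so Qs = 2P + 209.
Without the tax, 431 − P = 2P + 209 gives 3P = 222, so P* = €74 and Q* = 357.
With the tax collected from sellers, supply shifts: Qs = 2(P − 27) + 209.
Solving gives Q = 339 with consumers paying €92 and sellers receiving €65 (the €27 wedge).
Quantity falls by |ΔQ| = |357 − 339| = 18.
DWL = ½ · t · |ΔQ| = ½ · 27 · 18 = €243.

Deadweight loss = €243 thousand.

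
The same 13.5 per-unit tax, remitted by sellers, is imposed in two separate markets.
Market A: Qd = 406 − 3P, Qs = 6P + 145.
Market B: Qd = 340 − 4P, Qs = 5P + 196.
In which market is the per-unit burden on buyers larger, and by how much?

Market A: pre-tax P* = 29, Q* = 319; post-tax Q = 292; per-unit burden on buyers = 9.
Market B: pre-tax P* = 16, Q* = 276; post-tax Q = 246; per-unit burden on buyers = 7.5.
Difference: 9 vs 7.5 → market A is larger by 1.5.

Market A, by 1.5.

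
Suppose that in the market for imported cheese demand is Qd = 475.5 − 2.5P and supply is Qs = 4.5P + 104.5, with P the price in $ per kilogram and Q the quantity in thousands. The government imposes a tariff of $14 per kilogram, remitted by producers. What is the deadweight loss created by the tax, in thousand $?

Before the tax: set 475.5 − 2.5P = 4.5P + 104.5 → P* = $53, Q* = 343.
With the tax collected from producers, supply shifts: Qs = 4.5(P − 14) + 104.5.
New equilibrium: buyers pay $62, producers receive $48, Q = 320.5. (Wedge: Pb − Ps = 14.)
Quantity falls by |ΔQ| = |343 − 320.5| = 22.5.
DWL = ½ · t · |ΔQ| = ½ · 14 · 22.5 = $157.5.

Deadweight loss = $157.5 thousand.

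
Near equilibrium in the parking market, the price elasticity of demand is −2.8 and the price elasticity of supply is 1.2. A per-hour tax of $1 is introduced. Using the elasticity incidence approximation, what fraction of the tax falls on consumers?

Consumers' share ≈ 0.3.

Incidence ratio: consumers' share ≈ εs / (εs + |εd|) = 1.2 / (1.2 + 2.8) = 0.3.
Supply is the less elastic side, so consumers bear the smaller share.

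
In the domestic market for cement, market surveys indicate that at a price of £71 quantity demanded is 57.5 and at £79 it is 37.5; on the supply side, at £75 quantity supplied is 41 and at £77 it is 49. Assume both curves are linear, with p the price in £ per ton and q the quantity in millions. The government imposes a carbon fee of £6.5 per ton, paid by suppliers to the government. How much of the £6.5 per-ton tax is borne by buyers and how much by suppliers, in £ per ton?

Buyers bear £4 per ton; suppliers bear £2.5 per ton.

Demand slope: (37.5 − 57.5)/(79 − 71) = -2.5, so qd = 235 − 2.5p.
Supply slope: (49 − 41)/(77 − 75) = 4, so qs = 4p − 259.
Without the tax, 235 − 2.5p = 4p − 259 gives 6.5p = 494, so p* = £76 and q* = 45.
With the tax collected from suppliers, supply shifts: qs = 4(p − 6.5) − 259.
Solving gives q = 35 with buyers paying £80 and suppliers receiving £73.5 (the £6.5 wedge).
Burden on buyers: £4; on suppliers: £2.5. (They sum to £6.5.)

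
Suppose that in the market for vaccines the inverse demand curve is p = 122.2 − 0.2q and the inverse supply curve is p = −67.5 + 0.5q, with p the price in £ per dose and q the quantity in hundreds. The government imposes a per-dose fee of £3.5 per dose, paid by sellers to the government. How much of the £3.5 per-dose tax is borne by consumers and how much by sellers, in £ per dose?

Consumers bear £1 per dose; sellers bear £2.5 per dose.

Inverting to q(p) form: qd = 611 − 5p; qs = 2p + 135.
Without the tax, 611 − 5p = 2p + 135 gives 7p = 476, so p* = £68 and q* = 271.
With the tax collected from sellers, supply shifts: qs = 2(p − 3.5) + 135.
Solving gives q = 266 with consumers paying £69 and sellers receiving £65.5 (the £3.5 wedge).
Burden on consumers: £1; on sellers: £2.5. (They sum to £3.5.)
The less price-elastic side of the market bears the larger share of a per-unit tax.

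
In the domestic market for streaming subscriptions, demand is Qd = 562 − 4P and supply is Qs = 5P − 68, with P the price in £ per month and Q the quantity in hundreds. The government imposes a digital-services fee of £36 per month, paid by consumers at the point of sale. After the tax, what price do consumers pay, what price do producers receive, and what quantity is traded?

Consumers pay £90; producers receive £54; quantity = 202.

Without the tax, 562 − 4P = 5P − 68 gives 9P = 630, so P* = £70 and Q* = 282.
With the tax collected from consumers, demand (in seller-price terms) shifts: Qd = 562 − 4(P + 36).
New equilibrium: consumers pay £90, producers receive £54, Q = 202. (Wedge: Pb − Ps = 36.)
The less price-elastic side of the market bears the larger share of a per-unit tax.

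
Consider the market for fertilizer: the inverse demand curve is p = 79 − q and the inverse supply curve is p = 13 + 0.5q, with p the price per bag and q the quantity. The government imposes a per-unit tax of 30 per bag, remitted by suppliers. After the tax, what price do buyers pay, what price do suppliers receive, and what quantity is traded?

Rewrite in direct form: qd = 79 − p and qs = 2p − 26.
Before the tax: set 79 − p = 2p − 26 → p* = 35, q* = 44.
With the tax collected from suppliers, supply shifts: qs = 2(p − 30) − 26.
New equilibrium: buyers pay 55, suppliers receive 25, q = 24. (Wedge: pb − ps = 30.)
The less price-elastic side of the market bears the larger share of a per-unit tax.

Buyers pay 55; suppliers receive 25; quantity = 24.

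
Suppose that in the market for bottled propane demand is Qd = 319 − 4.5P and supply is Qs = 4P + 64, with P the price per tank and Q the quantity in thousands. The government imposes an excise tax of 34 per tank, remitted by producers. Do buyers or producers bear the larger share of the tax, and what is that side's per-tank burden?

Without the tax, 319 − 4.5P = 4P + 64 gives 8.5P = 255, so P* = 30 and Q* = 184.
With the tax collected from producers, supply shifts: Qs = 4(P − 34) + 64.
Solving gives Q = 112 with buyers paying 46 and producers receiving 12 (the 34 wedge).
Per-tank burden: buyers 16, producers 18.
Producers take the larger share because supply is less price-elastic here (demand slope 4.5 vs supply slope 4).

Producers bear the larger share: 18 per tank.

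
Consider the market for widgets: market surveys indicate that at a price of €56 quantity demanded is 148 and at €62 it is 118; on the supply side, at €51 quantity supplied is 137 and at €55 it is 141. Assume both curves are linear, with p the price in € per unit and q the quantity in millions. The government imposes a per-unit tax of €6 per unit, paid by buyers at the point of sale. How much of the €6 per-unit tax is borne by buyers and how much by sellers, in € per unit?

Buyers bear €1 per unit; sellers bear €5 per unit.

Demand slope: (118 − 148)/(62 − 56) = -5, so qd = 428 − 5p.
Supply slope: (141 − 137)/(55 − 51) = 1, so qs = p + 86.
Before the tax: set 428 − 5p = p + 86 → p* = €57, q* = 143.
With the tax collected from buyers, demand (in seller-price terms) shifts: qd = 428 − 5(p + 6).
New equilibrium: buyers pay €58, sellers receive €52, q = 138. (Wedge: pb − ps = 6.)
Burden on buyers: €1; on sellers: €5. (They sum to €6.)
The less price-elastic side of the market bears the larger share of a per-unit tax.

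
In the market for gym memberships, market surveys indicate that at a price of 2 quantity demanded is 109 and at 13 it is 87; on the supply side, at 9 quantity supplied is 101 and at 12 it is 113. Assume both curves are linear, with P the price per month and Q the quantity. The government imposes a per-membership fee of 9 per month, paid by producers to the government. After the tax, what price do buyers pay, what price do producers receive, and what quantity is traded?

Buyers pay 14; producers receive 5; quantity = 85.

Demand slope: (87 − 109)/(13 − 2) = -2, so Qd = 113 − 2P.
Supply slope: (113 − 101)/(12 − 9) = 4, so Qs = 4P + 65.
Without the tax, 113 − 2P = 4P + 65 gives 6P = 48, so P* = 8 and Q* = 97.
With the tax collected from producers, supply shifts: Qs = 4(P − 9) + 65.
New equilibrium: buyers pay 14, producers receive 5, Q = 85. (Wedge: Pb − Ps = 9.)
The less price-elastic side of the market bears the larger share of a per-unit tax.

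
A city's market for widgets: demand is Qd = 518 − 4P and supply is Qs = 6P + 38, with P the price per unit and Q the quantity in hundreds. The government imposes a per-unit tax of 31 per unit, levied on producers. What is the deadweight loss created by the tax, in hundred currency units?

Deadweight loss = 1153.2 hundred.

Before the tax: set 518 − 4P = 6P + 38 → P* = 48, Q* = 326.
With the tax collected from producers, supply shifts: Qs = 6(P − 31) + 38.
New equilibrium: consumers pay 66.6, producers receive 35.6, Q = 251.6. (Wedge: Pb − Ps = 31.)
Quantity falls by |ΔQ| = |326 − 251.6| = 74.4.
DWL = ½ · t · |ΔQ| = ½ · 31 · 74.4 = 1153.2.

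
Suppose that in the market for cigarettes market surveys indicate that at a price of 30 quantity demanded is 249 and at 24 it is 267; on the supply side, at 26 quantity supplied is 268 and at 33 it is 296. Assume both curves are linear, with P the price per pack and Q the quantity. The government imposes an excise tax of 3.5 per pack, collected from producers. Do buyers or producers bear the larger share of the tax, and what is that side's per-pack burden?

Buyers bear the larger share: 2 per pack.

Demand slope: (267 − 249)/(24 − 30) = -3, so Qd = 339 − 3P.
Supply slope: (296 − 268)/(33 − 26) = 4, so Qs = 4P + 164.
Without the tax, 339 − 3P = 4P + 164 gives 7P = 175, so P* = 25 and Q* = 264.
With the tax collected from producers, supply shifts: Qs = 4(P − 3.5) + 164.
Solving gives Q = 258 with buyers paying 27 and producers receiving 23.5 (the 3.5 wedge).
Per-pack burden: buyers 2, producers 1.5.
Buyers take the larger share because demand is less price-elastic here (demand slope 3 vs supply slope 4).
The less price-elastic side of the market bears the larger share of a per-unit tax.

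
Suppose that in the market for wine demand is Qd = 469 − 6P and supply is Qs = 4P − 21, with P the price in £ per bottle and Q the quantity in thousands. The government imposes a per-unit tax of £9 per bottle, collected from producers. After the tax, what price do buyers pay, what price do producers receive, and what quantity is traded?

Buyers pay £52.6; producers receive £43.6; quantity = 153.4.

Before the tax: set 469 − 6P = 4P − 21 → P* = £49, Q* = 175.
With the tax collected from producers, supply shifts: Qs = 4(P − 9) − 21.
New equilibrium: buyers pay £52.6, producers receive £43.6, Q = 153.4. (Wedge: Pb − Ps = 9.)
The less price-elastic side of the market bears the larger share of a per-unit tax.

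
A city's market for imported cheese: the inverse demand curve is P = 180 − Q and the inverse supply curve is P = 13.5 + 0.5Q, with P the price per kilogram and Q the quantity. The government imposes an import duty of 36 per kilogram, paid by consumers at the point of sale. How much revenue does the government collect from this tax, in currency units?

Rewrite in direct form: Qd = 180 − P and Qs = 2P − 27.
Without the tax, 180 − P = 2P − 27 gives 3P = 207, so P* = 69 and Q* = 111.
With the tax collected from consumers, demand (in seller-price terms) shifts: Qd = 180 − (P + 36).
New equilibrium: consumers pay 93, producers receive 57, Q = 87. (Wedge: Pb − Ps = 36.)
Revenue = t · Q = 36 · 87 = 3132.

Tax revenue = 3132.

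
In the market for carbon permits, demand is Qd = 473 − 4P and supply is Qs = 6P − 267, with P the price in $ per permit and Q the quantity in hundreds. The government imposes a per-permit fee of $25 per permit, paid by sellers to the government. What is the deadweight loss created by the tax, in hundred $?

Deadweight loss = $750 hundred.

Without the tax, 473 − 4P = 6P − 267 gives 10P = 740, so P* = $74 and Q* = 177.
With the tax collected from sellers, supply shifts: Qs = 6(P − 25) − 267.
Solving gives Q = 117 with consumers paying $89 and sellers receiving $64 (the $25 wedge).
Quantity falls by |ΔQ| = |177 − 117| = 60.
DWL = ½ · t · |ΔQ| = ½ · 25 · 60 = $750.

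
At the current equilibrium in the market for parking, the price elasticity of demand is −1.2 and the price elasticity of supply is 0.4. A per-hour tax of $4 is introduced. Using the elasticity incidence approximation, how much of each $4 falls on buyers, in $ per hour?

Buyers bear ≈ $1 per hour.

Incidence ratio: buyers' share ≈ εs / (εs + |εd|) = 0.4 / (0.4 + 1.2) = 0.25.
So buyers bear ≈ 0.25 × $4 = $1; sellers bear $3.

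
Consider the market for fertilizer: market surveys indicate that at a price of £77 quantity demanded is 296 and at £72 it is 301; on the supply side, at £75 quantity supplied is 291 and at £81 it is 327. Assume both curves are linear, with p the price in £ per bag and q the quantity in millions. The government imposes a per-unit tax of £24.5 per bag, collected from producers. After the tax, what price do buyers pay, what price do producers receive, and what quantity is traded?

Demand slope: (301 − 296)/(72 − 77) = -1, so qd = 373 − p.
Supply slope: (327 − 291)/(81 − 75) = 6, so qs = 6p − 159.
Without the tax, 373 − p = 6p − 159 gives 7p = 532, so p* = £76 and q* = 297.
With the tax collected from producers, supply shifts: qs = 6(p − 24.5) − 159.
New equilibrium: buyers pay £97, producers receive £72.5, q = 276. (Wedge: pb − ps = 24.5.)

Buyers pay £97; producers receive £72.5; quantity = 276.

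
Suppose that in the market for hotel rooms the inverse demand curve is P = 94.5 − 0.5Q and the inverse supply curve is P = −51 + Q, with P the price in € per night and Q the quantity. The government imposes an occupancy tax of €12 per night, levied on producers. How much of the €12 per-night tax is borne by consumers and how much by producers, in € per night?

Rewrite in direct form: Qd = 189 − 2P and Qs = P + 51.
Without the tax, 189 − 2P = P + 51 gives 3P = 138, so P* = €46 and Q* = 97.
With the tax collected from producers, supply shifts: Qs = (P − 12) + 51.
Solving gives Q = 89 with consumers paying €50 and producers receiving €38 (the €12 wedge).
Burden on consumers: €4; on producers: €8. (They sum to €12.)

Consumers bear €4 per night; producers bear €8 per night.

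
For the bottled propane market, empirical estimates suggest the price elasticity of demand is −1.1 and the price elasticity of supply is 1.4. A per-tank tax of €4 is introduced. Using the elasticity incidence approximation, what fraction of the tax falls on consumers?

Consumers' share ≈ 0.56.

Incidence ratio: consumers' share ≈ εs / (εs + |εd|) = 1.4 / (1.4 + 1.1) = 0.56.
Supply is the more elastic side, so consumers bear the larger share.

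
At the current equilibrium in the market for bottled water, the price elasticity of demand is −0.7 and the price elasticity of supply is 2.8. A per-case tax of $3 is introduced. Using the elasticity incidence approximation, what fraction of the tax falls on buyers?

Incidence ratio: buyers' share ≈ εs / (εs + |εd|) = 2.8 / (2.8 + 0.7) = 0.8.
Supply is the more elastic side, so buyers bear the larger share.

Buyers' share ≈ 0.8.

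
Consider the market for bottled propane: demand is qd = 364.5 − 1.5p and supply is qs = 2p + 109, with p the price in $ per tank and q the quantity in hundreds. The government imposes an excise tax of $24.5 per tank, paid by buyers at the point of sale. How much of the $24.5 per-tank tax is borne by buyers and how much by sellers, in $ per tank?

Without the tax, 364.5 − 1.5p = 2p + 109 gives 3.5p = 255.5, so p* = $73 and q* = 255.
With the tax collected from buyers, demand (in seller-price terms) shifts: qd = 364.5 − 1.5(p + 24.5).
Solving gives q = 234 with buyers paying $87 and sellers receiving $62.5 (the $24.5 wedge).
Burden on buyers: $14; on sellers: $10.5. (They sum to $24.5.)
The less price-elastic side of the market bears the larger share of a per-unit tax.

Buyers bear $14 per tank; sellers bear $10.5 per tank.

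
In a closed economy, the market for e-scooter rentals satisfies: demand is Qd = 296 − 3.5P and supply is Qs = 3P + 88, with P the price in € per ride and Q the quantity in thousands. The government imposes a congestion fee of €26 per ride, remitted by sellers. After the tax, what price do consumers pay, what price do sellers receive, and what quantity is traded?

Without the tax, 296 − 3.5P = 3P + 88 gives 6.5P = 208, so P* = €32 and Q* = 184.
With the tax collected from sellers, supply shifts: Qs = 3(P − 26) + 88.
New equilibrium: consumers pay €44, sellers receive €18, Q = 142. (Wedge: Pb − Ps = 26.)
The less price-elastic side of the market bears the larger share of a per-unit tax.

Consumers pay €44; sellers receive €18; quantity = 142.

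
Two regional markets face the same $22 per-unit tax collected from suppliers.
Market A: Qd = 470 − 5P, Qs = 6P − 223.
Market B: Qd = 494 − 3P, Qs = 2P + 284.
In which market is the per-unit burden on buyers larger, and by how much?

Market A, by $3.2.

Market A: pre-tax P* = $63, Q* = 155; post-tax Q = 95; per-unit burden on buyers = $12.
Market B: pre-tax P* = $42, Q* = 368; post-tax Q = 341.6; per-unit burden on buyers = $8.8.
Difference: $12 vs $8.8 → market A is larger by $3.2.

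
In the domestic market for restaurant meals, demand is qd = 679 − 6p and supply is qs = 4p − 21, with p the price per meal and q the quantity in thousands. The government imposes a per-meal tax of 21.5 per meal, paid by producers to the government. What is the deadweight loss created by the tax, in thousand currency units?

Deadweight loss = 554.7 thousand.

Without the tax, 679 − 6p = 4p − 21 gives 10p = 700, so p* = 70 and q* = 259.
With the tax collected from producers, supply shifts: qs = 4(p − 21.5) − 21.
Solving gives q = 207.4 with buyers paying 78.6 and producers receiving 57.1 (the 21.5 wedge).
Quantity falls by |ΔQ| = |259 − 207.4| = 51.6.
DWL = ½ · t · |ΔQ| = ½ · 21.5 · 51.6 = 554.7.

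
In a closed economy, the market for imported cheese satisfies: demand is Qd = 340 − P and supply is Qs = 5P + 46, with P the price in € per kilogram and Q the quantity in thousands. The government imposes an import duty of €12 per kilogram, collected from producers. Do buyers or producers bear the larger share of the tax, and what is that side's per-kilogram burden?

Buyers bear the larger share: €10 per kilogram.

Without the tax, 340 − P = 5P + 46 gives 6P = 294, so P* = €49 and Q* = 291.
With the tax collected from producers, supply shifts: Qs = 5(P − 12) + 46.
New equilibrium: buyers pay €59, producers receive €47, Q = 281. (Wedge: Pb − Ps = 12.)
Per-kilogram burden: buyers €10, producers €2.
Buyers take the larger share because demand is less price-elastic here (demand slope 1 vs supply slope 5).
The less price-elastic side of the market bears the larger share of a per-unit tax.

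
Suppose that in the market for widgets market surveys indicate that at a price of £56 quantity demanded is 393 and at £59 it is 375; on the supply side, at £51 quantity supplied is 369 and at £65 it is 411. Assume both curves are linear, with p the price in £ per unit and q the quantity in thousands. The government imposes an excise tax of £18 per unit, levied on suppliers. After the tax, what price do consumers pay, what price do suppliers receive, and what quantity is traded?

Demand slope: (375 − 393)/(59 − 56) = -6, so qd = 729 − 6p.
Supply slope: (411 − 369)/(65 − 51) = 3, so qs = 3p + 216.
Before the tax: set 729 − 6p = 3p + 216 → p* = £57, q* = 387.
With the tax collected from suppliers, supply shifts: qs = 3(p − 18) + 216.
New equilibrium: consumers pay £63, suppliers receive £45, q = 351. (Wedge: pb − ps = 18.)
The less price-elastic side of the market bears the larger share of a per-unit tax.

Consumers pay £63; suppliers receive £45; quantity = 351.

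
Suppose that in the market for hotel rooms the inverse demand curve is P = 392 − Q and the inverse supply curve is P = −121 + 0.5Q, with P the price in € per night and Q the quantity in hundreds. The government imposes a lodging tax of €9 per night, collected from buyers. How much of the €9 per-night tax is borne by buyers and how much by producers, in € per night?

Buyers bear €6 per night; producers bear €3 per night.

Inverting to Q(P) form: Qd = 392 − P; Qs = 2P + 242.
Before the tax: set 392 − P = 2P + 242 → P* = €50, Q* = 342.
With the tax collected from buyers, demand (in seller-price terms) shifts: Qd = 392 − (P + 9).
New equilibrium: buyers pay €56, producers receive €47, Q = 336. (Wedge: Pb − Ps = 9.)
Burden on buyers: €6; on producers: €3. (They sum to €9.)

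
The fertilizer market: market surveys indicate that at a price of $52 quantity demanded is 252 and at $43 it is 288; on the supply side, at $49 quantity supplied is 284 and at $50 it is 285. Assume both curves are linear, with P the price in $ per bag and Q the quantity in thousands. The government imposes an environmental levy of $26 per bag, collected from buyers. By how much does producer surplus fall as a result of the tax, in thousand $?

Demand slope: (288 − 252)/(43 − 52) = -4, so Qd = 460 − 4P.
Supply slope: (285 − 284)/(50 − 49) = 1, so Qs = P + 235.
Without the tax, 460 − 4P = P + 235 gives 5P = 225, so P* = $45 and Q* = 280.
With the tax collected from buyers, demand (in seller-price terms) shifts: Qd = 460 − 4(P + 26).
New equilibrium: buyers pay $50.2, sellers receive $24.2, Q = 259.2. (Wedge: Pb − Ps = 26.)
ΔPS is the trapezoid between Q = 259.2 and Q = 280 of height $20.8: ½ · (280 + 259.2) · 20.8 = $5607.68.

Producer surplus falls by $5607.68 thousand.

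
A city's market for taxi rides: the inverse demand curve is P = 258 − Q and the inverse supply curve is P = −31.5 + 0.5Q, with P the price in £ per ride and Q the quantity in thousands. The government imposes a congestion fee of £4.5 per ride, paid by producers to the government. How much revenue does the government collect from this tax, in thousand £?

Rewrite in direct form: Qd = 258 − P and Qs = 2P + 63.
Before the tax: set 258 − P = 2P + 63 → P* = £65, Q* = 193.
With the tax collected from producers, supply shifts: Qs = 2(P − 4.5) + 63.
New equilibrium: buyers pay £68, producers receive £63.5, Q = 190. (Wedge: Pb − Ps = 4.5.)
Revenue = t · Q = 4.5 · 190 = £855.

Tax revenue = £855 thousand.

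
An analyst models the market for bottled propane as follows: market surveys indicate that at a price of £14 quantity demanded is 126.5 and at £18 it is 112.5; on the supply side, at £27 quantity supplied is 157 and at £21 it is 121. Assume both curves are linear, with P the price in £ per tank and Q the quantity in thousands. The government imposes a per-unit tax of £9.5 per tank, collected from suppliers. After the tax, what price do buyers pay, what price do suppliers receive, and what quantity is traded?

Demand slope: (112.5 − 126.5)/(18 − 14) = -3.5, so Qd = 175.5 − 3.5P.
Supply slope: (121 − 157)/(21 − 27) = 6, so Qs = 6P − 5.
Without the tax, 175.5 − 3.5P = 6P − 5 gives 9.5P = 180.5, so P* = £19 and Q* = 109.
With the tax collected from suppliers, supply shifts: Qs = 6(P − 9.5) − 5.
Solving gives Q = 88 with buyers paying £25 and suppliers receiving £15.5 (the £9.5 wedge).

Buyers pay £25; suppliers receive £15.5; quantity = 88.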